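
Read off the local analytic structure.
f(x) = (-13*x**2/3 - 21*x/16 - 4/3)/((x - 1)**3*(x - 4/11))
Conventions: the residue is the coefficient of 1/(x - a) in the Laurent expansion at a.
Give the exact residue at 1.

At the order-3 pole 1 set g(x) = (x - (1))^3*f(x) = (-13*x**2/3 - 21*x/16 - 4/3)/(x - 4/11).
Order-3 pole: residue = g''(a)/2; g''(1) = -38071/2058, so the residue is -38071/4116.

The residue is -38071/4116.


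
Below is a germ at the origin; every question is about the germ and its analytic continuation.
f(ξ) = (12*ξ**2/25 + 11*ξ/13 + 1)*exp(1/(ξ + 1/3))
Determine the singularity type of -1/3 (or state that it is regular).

The point is an essential singularity.

The exponent 1/(ξ - (-1/3)) has a pole at -1/3, so exp(1/(ξ - (-1/3))) takes every nonzero value near it: an essential singularity (not a pole of any order).


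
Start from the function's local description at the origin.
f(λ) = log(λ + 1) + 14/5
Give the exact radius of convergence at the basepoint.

Branch term (1)*log(1 - λ/(-1)): its argument vanishes at λ = -1, a logarithmic branch point, modulus 1.
The radius of convergence is the smallest modulus among the singular points: 1.

The radius of convergence is 1.


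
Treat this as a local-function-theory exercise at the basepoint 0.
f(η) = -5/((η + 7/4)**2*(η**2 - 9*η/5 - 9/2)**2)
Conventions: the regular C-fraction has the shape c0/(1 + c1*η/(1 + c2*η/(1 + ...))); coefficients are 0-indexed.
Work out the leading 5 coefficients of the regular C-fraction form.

Taylor coefficients (expand at 0): a_0 = -320/3969, a_1 = 4352/27783, a_2 = -1988608/8751645, a_3 = 83370496/306307575, a_4 = -1888116992/6432459075.
c0 = a_0 = -320/3969. Peel one level at a time: if S = 1 + c*η/S' with S'(0) = 1, then c is the η-coefficient of S and S' = c*η/(S - 1).
S_1 = c0/f = 1 + (68/35)*η + (10544/11025)*η^2 + ...; c1 = 68/35.
S_2 = c1*η/(S_1 - 1) = 1 + (-2636/5355)*η + (10514926/28676025)*η^2 + ...; c2 = -2636/5355.
S_3 = c2*η/(S_2 - 1) = 1 + (5257463/7057890)*η + (2515211/7817058)*η^2 + ...; c3 = 5257463/7057890.
S_4 = c3*η/(S_3 - 1) = 1 + (-1496550545/3464668117)*η + ...; c4 = -1496550545/3464668117.

The regular C-fraction coefficients are [-320/3969, 68/35, -2636/5355, 5257463/7057890, -1496550545/3464668117].


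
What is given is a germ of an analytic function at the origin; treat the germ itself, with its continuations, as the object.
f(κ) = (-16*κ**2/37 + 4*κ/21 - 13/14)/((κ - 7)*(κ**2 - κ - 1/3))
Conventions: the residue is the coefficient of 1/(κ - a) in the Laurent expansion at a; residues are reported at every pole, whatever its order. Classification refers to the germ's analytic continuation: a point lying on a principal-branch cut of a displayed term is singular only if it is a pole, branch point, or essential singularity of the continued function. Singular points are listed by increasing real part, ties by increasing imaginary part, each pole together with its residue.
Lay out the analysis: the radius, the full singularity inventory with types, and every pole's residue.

Radius of convergence at 0: -1/2 + (1/6)*sqrt(21).
At 1/2 - (1/6)*sqrt(21): a pole of order 1; residue 4299/129500 - (10523/388500)*sqrt(21).
At 1/2 + (1/6)*sqrt(21): a pole of order 1; residue 4299/129500 + (10523/388500)*sqrt(21).
At 7: a pole of order 1; residue -32299/64750.

Denominator factor (κ**2 - κ - 1/3): discriminant 7/3, real irrational roots 1/2 + (1/6)*sqrt(21) and 1/2 - (1/6)*sqrt(21); poles of order 1, moduli 1/2 + (1/6)*sqrt(21) and -1/2 + (1/6)*sqrt(21).
Denominator factor (κ - 7): pole of order 1 at 7, modulus 7.
The radius of convergence is the smallest modulus among the singular points: -1/2 + (1/6)*sqrt(21).
The factor κ**2 - κ - 1/3 splits as (κ - a)(κ - a') with a = 1/2 - (1/6)*sqrt(21), a' = 1/2 + (1/6)*sqrt(21). At the order-1 pole a set g(κ) = (κ - a)*f(κ) = [(-16*κ**2/37 + 4*κ/21 - 13/14)/(κ - 7)] / (κ - a').
Simple pole: residue = g(a) at a = 1/2 - (1/6)*sqrt(21), which is 4299/129500 - (10523/388500)*sqrt(21).
The factor κ**2 - κ - 1/3 splits as (κ - a)(κ - a') with a = 1/2 + (1/6)*sqrt(21), a' = 1/2 - (1/6)*sqrt(21). At the order-1 pole a set g(κ) = (κ - a)*f(κ) = [(-16*κ**2/37 + 4*κ/21 - 13/14)/(κ - 7)] / (κ - a').
Simple pole: residue = g(a) at a = 1/2 + (1/6)*sqrt(21), which is 4299/129500 + (10523/388500)*sqrt(21).
At the order-1 pole 7 set g(κ) = (κ - (7))*f(κ) = (-16*κ**2/37 + 4*κ/21 - 13/14)/(κ**2 - κ - 1/3).
Simple pole: residue = g(a) at a = 7, which is -32299/64750.
List the singular points by increasing real part (a conjugate pair: the negative imaginary part first).


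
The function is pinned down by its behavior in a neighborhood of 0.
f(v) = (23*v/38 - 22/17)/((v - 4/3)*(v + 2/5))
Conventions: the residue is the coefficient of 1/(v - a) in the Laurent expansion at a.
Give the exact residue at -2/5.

The residue is 7443/8398.

At the order-1 pole -2/5 set g(v) = (v - (-2/5))*f(v) = (23*v/38 - 22/17)/(v - 4/3).
Simple pole: residue = g(a) at a = -2/5, which is 7443/8398.


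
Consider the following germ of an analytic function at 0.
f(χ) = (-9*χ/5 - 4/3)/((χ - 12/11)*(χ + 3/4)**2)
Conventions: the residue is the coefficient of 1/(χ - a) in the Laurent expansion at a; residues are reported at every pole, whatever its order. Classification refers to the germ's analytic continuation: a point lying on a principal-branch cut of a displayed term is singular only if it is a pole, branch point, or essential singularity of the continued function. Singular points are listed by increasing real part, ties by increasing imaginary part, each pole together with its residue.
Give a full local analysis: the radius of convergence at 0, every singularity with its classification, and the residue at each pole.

Denominator factor (χ - 12/11): pole of order 1 at 12/11, modulus 12/11.
Denominator factor (χ + 3/4)^2: pole of order 2 at -3/4, modulus 3/4.
The radius of convergence is the smallest modulus among the singular points: 3/4.
At the order-2 pole -3/4 set g(χ) = (χ - (-3/4))^2*f(χ) = (-9*χ/5 - 4/3)/(χ - 12/11).
Order-2 pole: residue = g'(a); g'(-3/4) = 95744/98415, so the residue is 95744/98415.
At the order-1 pole 12/11 set g(χ) = (χ - (12/11))*f(χ) = (-9*χ/5 - 4/3)/(χ + 3/4)**2.
Simple pole: residue = g(a) at a = 12/11, which is -95744/98415.
List the singular points by increasing real part (a conjugate pair: the negative imaginary part first).

Radius of convergence at 0: 3/4.
At -3/4: a pole of order 2; residue 95744/98415.
At 12/11: a pole of order 1; residue -95744/98415.


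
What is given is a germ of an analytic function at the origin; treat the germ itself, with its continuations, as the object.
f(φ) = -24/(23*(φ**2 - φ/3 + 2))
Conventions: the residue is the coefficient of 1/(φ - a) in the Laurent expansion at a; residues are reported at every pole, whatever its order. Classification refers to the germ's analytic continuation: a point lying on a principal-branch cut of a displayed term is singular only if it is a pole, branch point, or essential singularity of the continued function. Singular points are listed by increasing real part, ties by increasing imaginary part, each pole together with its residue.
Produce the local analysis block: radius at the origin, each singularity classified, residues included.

Denominator factor (φ**2 - φ/3 + 2): discriminant -71/9, complex-conjugate roots (1/6) + ((1/6)*sqrt(71))*i and (1/6) - ((1/6)*sqrt(71))*i; poles of order 1, moduli sqrt(2) and sqrt(2).
The radius of convergence is the smallest modulus among the singular points: sqrt(2).
The factor φ**2 - φ/3 + 2 splits as (φ - a)(φ - a') with a = (1/6) - ((1/6)*sqrt(71))*i, a' = (1/6) + ((1/6)*sqrt(71))*i. At the order-1 pole a set g(φ) = (φ - a)*f(φ) = [-24/23] / (φ - a').
Simple pole: residue = g(a) at a = (1/6) - ((1/6)*sqrt(71))*i, which is -((72/1633)*sqrt(71))*i.
The factor φ**2 - φ/3 + 2 splits as (φ - a)(φ - a') with a = (1/6) + ((1/6)*sqrt(71))*i, a' = (1/6) - ((1/6)*sqrt(71))*i. At the order-1 pole a set g(φ) = (φ - a)*f(φ) = [-24/23] / (φ - a').
Simple pole: residue = g(a) at a = (1/6) + ((1/6)*sqrt(71))*i, which is ((72/1633)*sqrt(71))*i.
List the singular points by increasing real part (a conjugate pair: the negative imaginary part first).

Radius of convergence at 0: sqrt(2).
At (1/6) - ((1/6)*sqrt(71))*i: a pole of order 1; residue -((72/1633)*sqrt(71))*i.
At (1/6) + ((1/6)*sqrt(71))*i: a pole of order 1; residue ((72/1633)*sqrt(71))*i.


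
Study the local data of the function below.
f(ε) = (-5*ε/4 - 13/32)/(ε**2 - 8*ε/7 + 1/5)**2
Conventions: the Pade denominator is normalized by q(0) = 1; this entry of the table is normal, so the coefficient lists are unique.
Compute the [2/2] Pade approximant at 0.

The Pade approximant has numerator coefficients [-325/32, -811032375/17081264, -43334225375/751575616]; denominator coefficients [1, -73463550/7473053, 28942439415/1150850162].

Taylor coefficients needed (expand at 0): a_0 = -325/32, a_1 = -4125/28, a_2 = -980375/784, a_3 = -2945625/343, a_4 = -4070124375/76832.
Write the denominator as Q(ε) = 1 + q1*ε + q2*ε^2. Requiring Q*f - P = O(ε^5) with deg P <= 2 kills the coefficients of ε^3..ε^4 in Q*f:
  ε^3: a_3 + q1*a_2 + q2*a_1 = 0, i.e. -2945625/343 + (-980375/784)*q1 + (-4125/28)*q2 = 0.
  ε^4: a_4 + q1*a_3 + q2*a_2 = 0, i.e. -4070124375/76832 + (-2945625/343)*q1 + (-980375/784)*q2 = 0.
Solving this linear system: q1 = -73463550/7473053, q2 = 28942439415/1150850162.
The numerator is Q*f truncated at degree 2: P0 = a_0 = -325/32; P1 = a_1 + q1*a_0 = -811032375/17081264; P2 = a_2 + q1*a_1 + q2*a_0 = -43334225375/751575616.


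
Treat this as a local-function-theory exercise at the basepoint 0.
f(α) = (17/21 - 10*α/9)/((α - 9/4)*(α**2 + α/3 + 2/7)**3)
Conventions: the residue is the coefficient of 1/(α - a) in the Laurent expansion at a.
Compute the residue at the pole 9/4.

The residue is -7124992/955835961.

At the order-1 pole 9/4 set g(α) = (α - (9/4))*f(α) = (17/21 - 10*α/9)/(α**2 + α/3 + 2/7)**3.
Simple pole: residue = g(a) at a = 9/4, which is -7124992/955835961.


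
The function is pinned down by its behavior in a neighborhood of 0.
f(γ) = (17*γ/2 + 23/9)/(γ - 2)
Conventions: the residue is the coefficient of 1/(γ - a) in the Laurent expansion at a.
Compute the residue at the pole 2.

At the order-1 pole 2 set g(γ) = (γ - (2))*f(γ) = 17*γ/2 + 23/9.
Simple pole: residue = g(a) at a = 2, which is 176/9.

The residue is 176/9.


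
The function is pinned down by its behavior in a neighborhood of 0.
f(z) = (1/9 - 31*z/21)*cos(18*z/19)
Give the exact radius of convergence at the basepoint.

The radius of convergence is infinite.

The factor cos(18*z/19) is entire and contributes no finite singular point.
The polynomial part has no poles.
No finite singular points: the Taylor series at 0 converges everywhere.


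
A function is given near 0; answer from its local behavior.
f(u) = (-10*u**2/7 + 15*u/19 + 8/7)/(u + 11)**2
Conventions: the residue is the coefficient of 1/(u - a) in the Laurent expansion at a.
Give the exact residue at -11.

At the order-2 pole -11 set g(u) = (u - (-11))^2*f(u) = -10*u**2/7 + 15*u/19 + 8/7.
Order-2 pole: residue = g'(a); g'(-11) = 4285/133, so the residue is 4285/133.

The residue is 4285/133.


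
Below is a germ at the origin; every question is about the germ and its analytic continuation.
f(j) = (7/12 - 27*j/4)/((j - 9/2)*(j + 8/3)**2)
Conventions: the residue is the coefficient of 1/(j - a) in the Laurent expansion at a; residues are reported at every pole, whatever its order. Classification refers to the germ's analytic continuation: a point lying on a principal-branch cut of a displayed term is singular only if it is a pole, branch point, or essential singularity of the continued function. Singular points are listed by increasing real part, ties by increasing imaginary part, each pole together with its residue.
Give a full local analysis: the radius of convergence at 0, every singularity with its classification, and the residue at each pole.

Radius of convergence at 0: 8/3.
At -8/3: a pole of order 2; residue 2145/3698.
At 9/2: a pole of order 1; residue -2145/3698.

Denominator factor (j + 8/3)^2: pole of order 2 at -8/3, modulus 8/3.
Denominator factor (j - 9/2): pole of order 1 at 9/2, modulus 9/2.
The radius of convergence is the smallest modulus among the singular points: 8/3.
At the order-2 pole -8/3 set g(j) = (j - (-8/3))^2*f(j) = (7/12 - 27*j/4)/(j - 9/2).
Order-2 pole: residue = g'(a); g'(-8/3) = 2145/3698, so the residue is 2145/3698.
At the order-1 pole 9/2 set g(j) = (j - (9/2))*f(j) = (7/12 - 27*j/4)/(j + 8/3)**2.
Simple pole: residue = g(a) at a = 9/2, which is -2145/3698.
List the singular points by increasing real part (a conjugate pair: the negative imaginary part first).


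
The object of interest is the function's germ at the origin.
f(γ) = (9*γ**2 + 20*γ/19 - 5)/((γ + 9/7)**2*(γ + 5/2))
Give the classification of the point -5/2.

The denominator factor γ + 5/2 vanishes at -5/2 and appears to the power 1; the numerator there equals 3695/76, nonzero, and no other factor vanishes.
Hence a pole whose order is the multiplicity, 1.

The point is a pole of order 1.


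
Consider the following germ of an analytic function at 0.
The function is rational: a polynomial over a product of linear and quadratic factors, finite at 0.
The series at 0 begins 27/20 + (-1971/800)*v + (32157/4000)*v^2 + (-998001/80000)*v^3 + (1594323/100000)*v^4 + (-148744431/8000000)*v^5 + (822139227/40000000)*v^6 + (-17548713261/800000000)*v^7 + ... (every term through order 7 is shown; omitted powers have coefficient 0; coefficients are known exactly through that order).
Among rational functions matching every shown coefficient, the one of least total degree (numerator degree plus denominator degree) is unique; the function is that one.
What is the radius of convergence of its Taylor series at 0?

The radius of convergence is 10/9.

No rational of total degree below 4 reproduces all 8 coefficients; solving the [2/2] Pade equations on them gives f(v) = (29*v**2/5 - v/24 + 5/3)/(v + 10/9)**2, whose expansion matches every shown term.
Denominator factor (v + 10/9)^2: pole of order 2 at -10/9, modulus 10/9.
The radius of convergence is the smallest modulus among the singular points: 10/9.


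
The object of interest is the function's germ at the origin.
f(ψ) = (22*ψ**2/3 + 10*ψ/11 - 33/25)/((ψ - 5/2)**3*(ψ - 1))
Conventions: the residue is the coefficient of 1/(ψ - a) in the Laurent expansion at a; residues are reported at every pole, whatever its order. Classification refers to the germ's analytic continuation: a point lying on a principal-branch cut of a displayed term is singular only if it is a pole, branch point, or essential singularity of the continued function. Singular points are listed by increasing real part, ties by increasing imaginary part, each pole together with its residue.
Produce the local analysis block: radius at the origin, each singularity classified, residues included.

Radius of convergence at 0: 1.
At 1: a pole of order 1; residue -45688/22275.
At 5/2: a pole of order 3; residue 45688/22275.

Denominator factor (ψ - 5/2)^3: pole of order 3 at 5/2, modulus 5/2.
Denominator factor (ψ - 1): pole of order 1 at 1, modulus 1.
The radius of convergence is the smallest modulus among the singular points: 1.
At the order-1 pole 1 set g(ψ) = (ψ - (1))*f(ψ) = (22*ψ**2/3 + 10*ψ/11 - 33/25)/(ψ - 5/2)**3.
Simple pole: residue = g(a) at a = 1, which is -45688/22275.
At the order-3 pole 5/2 set g(ψ) = (ψ - (5/2))^3*f(ψ) = (22*ψ**2/3 + 10*ψ/11 - 33/25)/(ψ - 1).
Order-3 pole: residue = g''(a)/2; g''(5/2) = 91376/22275, so the residue is 45688/22275.
List the singular points by increasing real part (a conjugate pair: the negative imaginary part first).


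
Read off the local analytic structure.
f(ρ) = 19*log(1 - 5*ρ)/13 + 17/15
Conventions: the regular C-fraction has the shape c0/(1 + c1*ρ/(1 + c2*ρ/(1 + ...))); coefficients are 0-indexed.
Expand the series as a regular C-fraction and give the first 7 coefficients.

Taylor coefficients (expand at 0): a_0 = 17/15, a_1 = -95/13, a_2 = -475/26, a_3 = -2375/39, a_4 = -11875/52, a_5 = -11875/13, a_6 = -296875/78.
c0 = a_0 = 17/15. Peel one level at a time: if S = 1 + c*ρ/S' with S'(0) = 1, then c is the ρ-coefficient of S and S' = c*ρ/(S - 1).
S_1 = c0/f = 1 + (1425/221)*ρ + (5635875/97682)*ρ^2 + ...; c1 = 1425/221.
S_2 = c1*ρ/(S_1 - 1) = 1 + (-3955/442)*ρ + (-25/12)*ρ^2 + ...; c2 = -3955/442.
S_3 = c2*ρ/(S_2 - 1) = 1 + (-1105/4746)*ρ + (-2972450/5631129)*ρ^2 + ...; c3 = -1105/4746.
S_4 = c3*ρ/(S_3 - 1) = 1 + (-5380/2373)*ρ + (-5/3)*ρ^2 + ...; c4 = -5380/2373.
S_5 = c4*ρ/(S_4 - 1) = 1 + (-791/1076)*ρ + (-1502109/1157776)*ρ^2 + ...; c5 = -791/1076.
S_6 = c5*ρ/(S_5 - 1) = 1 + (-1899/1076)*ρ + ...; c6 = -1899/1076.

The regular C-fraction coefficients are [17/15, 1425/221, -3955/442, -1105/4746, -5380/2373, -791/1076, -1899/1076].


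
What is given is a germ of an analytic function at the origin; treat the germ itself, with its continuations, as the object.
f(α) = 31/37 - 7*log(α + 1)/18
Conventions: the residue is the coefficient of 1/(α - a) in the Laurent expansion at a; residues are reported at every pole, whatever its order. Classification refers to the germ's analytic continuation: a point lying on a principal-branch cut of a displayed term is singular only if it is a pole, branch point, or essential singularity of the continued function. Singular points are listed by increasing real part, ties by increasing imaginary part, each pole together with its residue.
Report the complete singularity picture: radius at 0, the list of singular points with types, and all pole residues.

Branch term (-7/18)*log(1 - α/(-1)): its argument vanishes at α = -1, a logarithmic branch point, modulus 1.
The radius of convergence is the smallest modulus among the singular points: 1.

Radius of convergence at 0: 1.
At -1: a logarithmic branch point.


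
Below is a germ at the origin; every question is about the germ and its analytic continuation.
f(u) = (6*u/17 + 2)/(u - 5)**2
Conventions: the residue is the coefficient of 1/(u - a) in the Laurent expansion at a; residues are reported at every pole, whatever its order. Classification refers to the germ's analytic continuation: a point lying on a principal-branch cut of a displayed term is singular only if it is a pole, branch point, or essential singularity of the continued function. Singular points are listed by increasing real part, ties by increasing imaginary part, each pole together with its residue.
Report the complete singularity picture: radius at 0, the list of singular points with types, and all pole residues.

Denominator factor (u - 5)^2: pole of order 2 at 5, modulus 5.
The radius of convergence is the smallest modulus among the singular points: 5.
At the order-2 pole 5 set g(u) = (u - (5))^2*f(u) = 6*u/17 + 2.
Order-2 pole: residue = g'(a); g'(5) = 6/17, so the residue is 6/17.

Radius of convergence at 0: 5.
At 5: a pole of order 2; residue 6/17.


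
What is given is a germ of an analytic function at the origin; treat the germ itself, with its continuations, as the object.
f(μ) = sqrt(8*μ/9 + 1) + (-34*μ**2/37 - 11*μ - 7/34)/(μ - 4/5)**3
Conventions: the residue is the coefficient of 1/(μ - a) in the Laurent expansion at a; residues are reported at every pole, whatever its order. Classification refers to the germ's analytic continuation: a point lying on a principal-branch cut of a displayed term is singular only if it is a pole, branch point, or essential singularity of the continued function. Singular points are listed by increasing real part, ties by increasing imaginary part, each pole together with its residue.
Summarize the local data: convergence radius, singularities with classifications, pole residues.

Radius of convergence at 0: 4/5.
At -9/8: an algebraic (square-root) branch point.
At 4/5: a pole of order 3; residue -34/37.

Denominator factor (μ - 4/5)^3: pole of order 3 at 4/5, modulus 4/5.
Branch term (1)*sqrt(1 - μ/(-9/8)): its argument vanishes at μ = -9/8, a square-root branch point, modulus 9/8.
The radius of convergence is the smallest modulus among the singular points: 4/5.
The branch term is analytic at 4/5 and contributes nothing to the residue; only the rational part matters.
At the order-3 pole 4/5 set g(μ) = (μ - (4/5))^3*(rational part) = -34*μ**2/37 - 11*μ - 7/34.
Order-3 pole: residue = g''(a)/2; g''(4/5) = -68/37, so the residue is -34/37.
List the singular points by increasing real part (a conjugate pair: the negative imaginary part first).


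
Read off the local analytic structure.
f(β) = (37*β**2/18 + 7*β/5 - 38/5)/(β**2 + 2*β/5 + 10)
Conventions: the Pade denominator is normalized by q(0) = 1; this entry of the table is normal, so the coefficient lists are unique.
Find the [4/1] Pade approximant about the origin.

The Pade approximant has numerator coefficients [-19/25, 54813511/926464650, 333171289/1111757580, 8126129/667054548, -40630645/1334109096]; denominator coefficients [1, 67800043/463232325].

Taylor coefficients needed (expand at 0): a_0 = -19/25, a_1 = 213/1250, a_2 = 154541/562500, a_3 = -197083/7031250, a_4 = -6176431/234375000, a_5 = 67800043/17578125000.
Write the denominator as Q(β) = 1 + q1*β. Requiring Q*f - P = O(β^6) with deg P <= 4 kills the coefficients of β^5..β^5 in Q*f:
  β^5: a_5 + q1*a_4 = 0, i.e. 67800043/17578125000 + (-6176431/234375000)*q1 = 0.
Solving this linear system: q1 = 67800043/463232325.
The numerator is Q*f truncated at degree 4: P0 = a_0 = -19/25; P1 = a_1 + q1*a_0 = 54813511/926464650; P2 = a_2 + q1*a_1 = 333171289/1111757580; P3 = a_3 + q1*a_2 = 8126129/667054548; P4 = a_4 + q1*a_3 = -40630645/1334109096.


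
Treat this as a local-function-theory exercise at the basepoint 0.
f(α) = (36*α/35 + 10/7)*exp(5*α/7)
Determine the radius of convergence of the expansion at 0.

The radius of convergence is infinite.

The factor exp(5*α/7) is entire and contributes no finite singular point.
The polynomial part has no poles.
No finite singular points: the Taylor series at 0 converges everywhere.


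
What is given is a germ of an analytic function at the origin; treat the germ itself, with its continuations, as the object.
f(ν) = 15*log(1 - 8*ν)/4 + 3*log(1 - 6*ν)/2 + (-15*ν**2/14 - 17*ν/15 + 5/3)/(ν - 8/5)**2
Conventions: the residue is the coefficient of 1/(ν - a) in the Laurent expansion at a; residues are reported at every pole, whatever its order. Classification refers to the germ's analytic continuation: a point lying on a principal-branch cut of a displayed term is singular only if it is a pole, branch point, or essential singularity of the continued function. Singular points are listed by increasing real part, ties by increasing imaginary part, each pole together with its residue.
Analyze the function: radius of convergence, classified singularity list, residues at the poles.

Denominator factor (ν - 8/5)^2: pole of order 2 at 8/5, modulus 8/5.
Branch term (15/4)*log(1 - ν/(1/8)): its argument vanishes at ν = 1/8, a logarithmic branch point, modulus 1/8.
Branch term (3/2)*log(1 - ν/(1/6)): its argument vanishes at ν = 1/6, a logarithmic branch point, modulus 1/6.
The radius of convergence is the smallest modulus among the singular points: 1/8.
The branch terms are analytic at 8/5 and contribute nothing to the residue; only the rational part matters.
At the order-2 pole 8/5 set g(ν) = (ν - (8/5))^2*(rational part) = -15*ν**2/14 - 17*ν/15 + 5/3.
Order-2 pole: residue = g'(a); g'(8/5) = -479/105, so the residue is -479/105.
List the singular points by increasing real part (a conjugate pair: the negative imaginary part first).

Radius of convergence at 0: 1/8.
At 1/8: a logarithmic branch point.
At 1/6: a logarithmic branch point.
At 8/5: a pole of order 2; residue -479/105.


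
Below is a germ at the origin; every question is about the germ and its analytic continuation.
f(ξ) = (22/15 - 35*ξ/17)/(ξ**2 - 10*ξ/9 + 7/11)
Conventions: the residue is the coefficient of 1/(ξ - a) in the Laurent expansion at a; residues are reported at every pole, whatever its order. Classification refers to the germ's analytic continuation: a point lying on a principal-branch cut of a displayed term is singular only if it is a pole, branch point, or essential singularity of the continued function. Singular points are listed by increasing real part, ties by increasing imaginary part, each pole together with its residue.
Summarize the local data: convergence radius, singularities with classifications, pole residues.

Denominator factor (ξ**2 - 10*ξ/9 + 7/11): discriminant -1168/891, complex-conjugate roots (5/9) + ((2/99)*sqrt(803))*i and (5/9) - ((2/99)*sqrt(803))*i; poles of order 1, moduli (1/11)*sqrt(77) and (1/11)*sqrt(77).
The radius of convergence is the smallest modulus among the singular points: (1/11)*sqrt(77).
The factor ξ**2 - 10*ξ/9 + 7/11 splits as (ξ - a)(ξ - a') with a = (5/9) - ((2/99)*sqrt(803))*i, a' = (5/9) + ((2/99)*sqrt(803))*i. At the order-1 pole a set g(ξ) = (ξ - a)*f(ξ) = [22/15 - 35*ξ/17] / (ξ - a').
Simple pole: residue = g(a) at a = (5/9) - ((2/99)*sqrt(803))*i, which is (-35/34) + ((247/24820)*sqrt(803))*i.
The factor ξ**2 - 10*ξ/9 + 7/11 splits as (ξ - a)(ξ - a') with a = (5/9) + ((2/99)*sqrt(803))*i, a' = (5/9) - ((2/99)*sqrt(803))*i. At the order-1 pole a set g(ξ) = (ξ - a)*f(ξ) = [22/15 - 35*ξ/17] / (ξ - a').
Simple pole: residue = g(a) at a = (5/9) + ((2/99)*sqrt(803))*i, which is (-35/34) - ((247/24820)*sqrt(803))*i.
List the singular points by increasing real part (a conjugate pair: the negative imaginary part first).

Radius of convergence at 0: (1/11)*sqrt(77).
At (5/9) - ((2/99)*sqrt(803))*i: a pole of order 1; residue (-35/34) + ((247/24820)*sqrt(803))*i.
At (5/9) + ((2/99)*sqrt(803))*i: a pole of order 1; residue (-35/34) - ((247/24820)*sqrt(803))*i.


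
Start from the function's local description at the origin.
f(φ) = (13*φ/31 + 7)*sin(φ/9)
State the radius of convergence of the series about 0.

The factor sin(φ/9) is entire and contributes no finite singular point.
The polynomial part has no poles.
No finite singular points: the Taylor series at 0 converges everywhere.

The radius of convergence is infinite.


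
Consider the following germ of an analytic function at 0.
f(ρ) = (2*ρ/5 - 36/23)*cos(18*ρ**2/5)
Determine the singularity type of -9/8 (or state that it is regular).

The point is a regular point.

There is no denominator, hence no pole anywhere.
The factor cos(18*ρ**2/5) is entire.
So the germ continues analytically to -9/8.


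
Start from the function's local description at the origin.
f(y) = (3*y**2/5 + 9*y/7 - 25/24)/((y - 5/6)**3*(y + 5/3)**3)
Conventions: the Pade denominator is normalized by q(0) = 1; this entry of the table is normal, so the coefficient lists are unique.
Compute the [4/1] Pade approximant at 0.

The Pade approximant has numerator coefficients [243/625, 378108/2515625, 34744869/62890625, 85874742/314453125, 674149311/1572265625]; denominator coefficients [1, -103/575].

Taylor coefficients needed (expand at 0): a_0 = 243/625, a_1 = 24057/109375, a_2 = 323676/546875, a_3 = 1036638/2734375, a_4 = 1358127/2734375, a_5 = 6082047/68359375.
Write the denominator as Q(y) = 1 + q1*y. Requiring Q*f - P = O(y^6) with deg P <= 4 kills the coefficients of y^5..y^5 in Q*f:
  y^5: a_5 + q1*a_4 = 0, i.e. 6082047/68359375 + (1358127/2734375)*q1 = 0.
Solving this linear system: q1 = -103/575.
The numerator is Q*f truncated at degree 4: P0 = a_0 = 243/625; P1 = a_1 + q1*a_0 = 378108/2515625; P2 = a_2 + q1*a_1 = 34744869/62890625; P3 = a_3 + q1*a_2 = 85874742/314453125; P4 = a_4 + q1*a_3 = 674149311/1572265625.


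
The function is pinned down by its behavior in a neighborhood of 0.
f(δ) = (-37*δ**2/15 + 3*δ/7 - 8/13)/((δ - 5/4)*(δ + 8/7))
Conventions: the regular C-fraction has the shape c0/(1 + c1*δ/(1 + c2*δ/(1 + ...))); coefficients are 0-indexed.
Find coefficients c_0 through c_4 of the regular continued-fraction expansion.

Taylor coefficients (expand at 0): a_0 = 28/65, a_1 = -108/325, a_2 = 10009/4875, a_3 = -1933/5000, a_4 = 11436241/7800000.
c0 = a_0 = 28/65. Peel one level at a time: if S = 1 + c*δ/S' with S'(0) = 1, then c is the δ-coefficient of S and S' = c*δ/(S - 1).
S_1 = c0/f = 1 + (27/35)*δ + (-12263/2940)*δ^2 + ...; c1 = 27/35.
S_2 = c1*δ/(S_1 - 1) = 1 + (12263/2268)*δ + (38850763/1049760)*δ^2 + ...; c2 = 12263/2268.
S_3 = c2*δ/(S_2 - 1) = 1 + (-271955341/39732120)*δ + (915673633147/180457402800)*δ^2 + ...; c3 = -271955341/39732120.
S_4 = c3*δ/(S_3 - 1) = 1 + (90909/122630)*δ + ...; c4 = 90909/122630.

The regular C-fraction coefficients are [28/65, 27/35, 12263/2268, -271955341/39732120, 90909/122630].


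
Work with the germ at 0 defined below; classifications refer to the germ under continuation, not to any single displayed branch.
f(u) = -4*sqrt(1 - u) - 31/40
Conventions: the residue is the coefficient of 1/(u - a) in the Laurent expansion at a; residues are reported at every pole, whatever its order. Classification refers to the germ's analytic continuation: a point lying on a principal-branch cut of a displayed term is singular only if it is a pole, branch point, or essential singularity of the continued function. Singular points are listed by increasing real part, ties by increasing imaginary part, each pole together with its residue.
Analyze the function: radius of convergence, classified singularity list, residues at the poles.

Branch term (-4)*sqrt(1 - u/(1)): its argument vanishes at u = 1, a square-root branch point, modulus 1.
The radius of convergence is the smallest modulus among the singular points: 1.

Radius of convergence at 0: 1.
At 1: an algebraic (square-root) branch point.


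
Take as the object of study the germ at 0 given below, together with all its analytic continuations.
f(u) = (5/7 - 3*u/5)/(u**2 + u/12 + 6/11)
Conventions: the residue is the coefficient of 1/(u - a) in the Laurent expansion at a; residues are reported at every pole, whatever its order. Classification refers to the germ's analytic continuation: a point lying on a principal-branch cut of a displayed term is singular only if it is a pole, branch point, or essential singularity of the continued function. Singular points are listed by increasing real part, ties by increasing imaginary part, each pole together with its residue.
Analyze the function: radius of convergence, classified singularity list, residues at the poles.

Radius of convergence at 0: (1/11)*sqrt(66).
At (-1/24) - ((1/264)*sqrt(37895))*i: a pole of order 1; residue (-3/10) + ((621/241150)*sqrt(37895))*i.
At (-1/24) + ((1/264)*sqrt(37895))*i: a pole of order 1; residue (-3/10) - ((621/241150)*sqrt(37895))*i.

Denominator factor (u**2 + u/12 + 6/11): discriminant -3445/1584, complex-conjugate roots (-1/24) + ((1/264)*sqrt(37895))*i and (-1/24) - ((1/264)*sqrt(37895))*i; poles of order 1, moduli (1/11)*sqrt(66) and (1/11)*sqrt(66).
The radius of convergence is the smallest modulus among the singular points: (1/11)*sqrt(66).
The factor u**2 + u/12 + 6/11 splits as (u - a)(u - a') with a = (-1/24) - ((1/264)*sqrt(37895))*i, a' = (-1/24) + ((1/264)*sqrt(37895))*i. At the order-1 pole a set g(u) = (u - a)*f(u) = [5/7 - 3*u/5] / (u - a').
Simple pole: residue = g(a) at a = (-1/24) - ((1/264)*sqrt(37895))*i, which is (-3/10) + ((621/241150)*sqrt(37895))*i.
The factor u**2 + u/12 + 6/11 splits as (u - a)(u - a') with a = (-1/24) + ((1/264)*sqrt(37895))*i, a' = (-1/24) - ((1/264)*sqrt(37895))*i. At the order-1 pole a set g(u) = (u - a)*f(u) = [5/7 - 3*u/5] / (u - a').
Simple pole: residue = g(a) at a = (-1/24) + ((1/264)*sqrt(37895))*i, which is (-3/10) - ((621/241150)*sqrt(37895))*i.
List the singular points by increasing real part (a conjugate pair: the negative imaginary part first).


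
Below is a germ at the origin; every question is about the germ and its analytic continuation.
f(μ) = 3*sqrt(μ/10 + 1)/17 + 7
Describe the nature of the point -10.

The term (3/17)*sqrt(1 - μ/(-10)) has argument 1 - -10/(-10) = 0 at -10: a square-root (algebraic, two-sheeted) branch point; the remaining terms are analytic or single-valued there.

The point is an algebraic (square-root) branch point.


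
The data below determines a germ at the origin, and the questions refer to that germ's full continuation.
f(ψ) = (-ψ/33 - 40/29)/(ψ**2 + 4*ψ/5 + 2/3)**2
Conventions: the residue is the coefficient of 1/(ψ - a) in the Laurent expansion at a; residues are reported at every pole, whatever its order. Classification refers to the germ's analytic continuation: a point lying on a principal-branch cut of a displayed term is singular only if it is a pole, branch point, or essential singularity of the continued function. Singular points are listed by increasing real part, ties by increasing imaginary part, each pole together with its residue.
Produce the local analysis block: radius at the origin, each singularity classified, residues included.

Denominator factor (ψ**2 + 4*ψ/5 + 2/3)^2: discriminant -152/75, complex-conjugate roots (-2/5) + ((1/15)*sqrt(114))*i and (-2/5) - ((1/15)*sqrt(114))*i; poles of order 2, moduli (1/3)*sqrt(6) and (1/3)*sqrt(6).
The radius of convergence is the smallest modulus among the singular points: (1/3)*sqrt(6).
The factor ψ**2 + 4*ψ/5 + 2/3 splits as (ψ - a)(ψ - a') with a = (-2/5) - ((1/15)*sqrt(114))*i, a' = (-2/5) + ((1/15)*sqrt(114))*i. At the order-2 pole a set g(ψ) = (ψ - a)^2*f(ψ) = [-ψ/33 - 40/29] / (ψ - a')^2.
Order-2 pole: residue = g'(a); g'((-2/5) - ((1/15)*sqrt(114))*i) = -((81775/921272)*sqrt(114))*i, so the residue is -((81775/921272)*sqrt(114))*i.
The factor ψ**2 + 4*ψ/5 + 2/3 splits as (ψ - a)(ψ - a') with a = (-2/5) + ((1/15)*sqrt(114))*i, a' = (-2/5) - ((1/15)*sqrt(114))*i. At the order-2 pole a set g(ψ) = (ψ - a)^2*f(ψ) = [-ψ/33 - 40/29] / (ψ - a')^2.
Order-2 pole: residue = g'(a); g'((-2/5) + ((1/15)*sqrt(114))*i) = ((81775/921272)*sqrt(114))*i, so the residue is ((81775/921272)*sqrt(114))*i.
List the singular points by increasing real part (a conjugate pair: the negative imaginary part first).

Radius of convergence at 0: (1/3)*sqrt(6).
At (-2/5) - ((1/15)*sqrt(114))*i: a pole of order 2; residue -((81775/921272)*sqrt(114))*i.
At (-2/5) + ((1/15)*sqrt(114))*i: a pole of order 2; residue ((81775/921272)*sqrt(114))*i.


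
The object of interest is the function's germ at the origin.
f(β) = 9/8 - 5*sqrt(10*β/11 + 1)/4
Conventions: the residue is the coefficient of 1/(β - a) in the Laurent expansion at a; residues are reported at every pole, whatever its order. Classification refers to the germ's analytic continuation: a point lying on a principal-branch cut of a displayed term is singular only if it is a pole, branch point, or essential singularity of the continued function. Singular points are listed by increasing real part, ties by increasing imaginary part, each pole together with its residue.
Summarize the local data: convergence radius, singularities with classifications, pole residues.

Radius of convergence at 0: 11/10.
At -11/10: an algebraic (square-root) branch point.

Branch term (-5/4)*sqrt(1 - β/(-11/10)): its argument vanishes at β = -11/10, a square-root branch point, modulus 11/10.
The radius of convergence is the smallest modulus among the singular points: 11/10.


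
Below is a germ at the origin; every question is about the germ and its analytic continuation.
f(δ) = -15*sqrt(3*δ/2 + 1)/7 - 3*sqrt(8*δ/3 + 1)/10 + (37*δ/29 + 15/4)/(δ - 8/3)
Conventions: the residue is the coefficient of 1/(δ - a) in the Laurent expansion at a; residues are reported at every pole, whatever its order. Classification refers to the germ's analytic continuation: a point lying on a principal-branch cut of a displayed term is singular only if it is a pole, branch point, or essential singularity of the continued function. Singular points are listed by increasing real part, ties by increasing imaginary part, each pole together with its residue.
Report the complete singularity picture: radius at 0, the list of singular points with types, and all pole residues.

Denominator factor (δ - 8/3): pole of order 1 at 8/3, modulus 8/3.
Branch term (-3/10)*sqrt(1 - δ/(-3/8)): its argument vanishes at δ = -3/8, a square-root branch point, modulus 3/8.
Branch term (-15/7)*sqrt(1 - δ/(-2/3)): its argument vanishes at δ = -2/3, a square-root branch point, modulus 2/3.
The radius of convergence is the smallest modulus among the singular points: 3/8.
The branch terms are analytic at 8/3 and contribute nothing to the residue; only the rational part matters.
At the order-1 pole 8/3 set g(δ) = (δ - (8/3))*(rational part) = 37*δ/29 + 15/4.
Simple pole: residue = g(a) at a = 8/3, which is 2489/348.
List the singular points by increasing real part (a conjugate pair: the negative imaginary part first).

Radius of convergence at 0: 3/8.
At -2/3: an algebraic (square-root) branch point.
At -3/8: an algebraic (square-root) branch point.
At 8/3: a pole of order 1; residue 2489/348.


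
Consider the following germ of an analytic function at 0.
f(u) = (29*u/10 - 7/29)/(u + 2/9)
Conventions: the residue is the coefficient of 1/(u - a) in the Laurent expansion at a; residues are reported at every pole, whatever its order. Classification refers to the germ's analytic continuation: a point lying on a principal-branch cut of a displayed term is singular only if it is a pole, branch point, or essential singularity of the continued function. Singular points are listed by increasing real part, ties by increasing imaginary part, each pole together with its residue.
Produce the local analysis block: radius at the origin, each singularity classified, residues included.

Radius of convergence at 0: 2/9.
At -2/9: a pole of order 1; residue -1156/1305.

Denominator factor (u + 2/9): pole of order 1 at -2/9, modulus 2/9.
The radius of convergence is the smallest modulus among the singular points: 2/9.
At the order-1 pole -2/9 set g(u) = (u - (-2/9))*f(u) = 29*u/10 - 7/29.
Simple pole: residue = g(a) at a = -2/9, which is -1156/1305.


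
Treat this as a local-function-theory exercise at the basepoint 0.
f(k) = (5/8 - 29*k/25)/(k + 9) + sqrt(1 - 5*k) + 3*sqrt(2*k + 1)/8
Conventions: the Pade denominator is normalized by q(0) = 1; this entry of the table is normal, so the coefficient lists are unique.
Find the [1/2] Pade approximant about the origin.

The Pade approximant has numerator coefficients [13/9, -321642460289/64807293600]; denominator coefficients [1, -4848202109/2592291744, -956214625/1481309568].

Taylor coefficients needed (expand at 0): a_0 = 13/9, a_1 = -18319/8100, a_2 = -961499/291600, a_3 = -5003869/656100.
Write the denominator as Q(k) = 1 + q1*k + q2*k^2. Requiring Q*f - P = O(k^4) with deg P <= 1 kills the coefficients of k^2..k^3 in Q*f:
  k^2: a_2 + q1*a_1 + q2*a_0 = 0, i.e. -961499/291600 + (-18319/8100)*q1 + (13/9)*q2 = 0.
  k^3: a_3 + q1*a_2 + q2*a_1 = 0, i.e. -5003869/656100 + (-961499/291600)*q1 + (-18319/8100)*q2 = 0.
Solving this linear system: q1 = -4848202109/2592291744, q2 = -956214625/1481309568.
The numerator is Q*f truncated at degree 1: P0 = a_0 = 13/9; P1 = a_1 + q1*a_0 = -321642460289/64807293600.


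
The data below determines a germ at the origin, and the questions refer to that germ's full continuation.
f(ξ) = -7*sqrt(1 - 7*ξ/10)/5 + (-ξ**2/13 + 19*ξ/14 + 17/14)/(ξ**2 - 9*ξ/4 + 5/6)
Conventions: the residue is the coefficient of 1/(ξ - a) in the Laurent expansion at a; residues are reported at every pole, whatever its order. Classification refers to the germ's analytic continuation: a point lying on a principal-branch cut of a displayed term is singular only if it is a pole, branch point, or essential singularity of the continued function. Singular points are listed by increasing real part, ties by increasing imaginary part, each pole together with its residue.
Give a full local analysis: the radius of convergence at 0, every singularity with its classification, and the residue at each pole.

Denominator factor (ξ**2 - 9*ξ/4 + 5/6): discriminant 83/48, real irrational roots 9/8 + (1/24)*sqrt(249) and 9/8 - (1/24)*sqrt(249); poles of order 1, moduli 9/8 + (1/24)*sqrt(249) and 9/8 - (1/24)*sqrt(249).
Branch term (-7/5)*sqrt(1 - ξ/(10/7)): its argument vanishes at ξ = 10/7, a square-root branch point, modulus 10/7.
The radius of convergence is the smallest modulus among the singular points: 9/8 - (1/24)*sqrt(249).
The branch term is analytic at 9/8 - (1/24)*sqrt(249) and contributes nothing to the residue; only the rational part matters.
The factor ξ**2 - 9*ξ/4 + 5/6 splits as (ξ - a)(ξ - a') with a = 9/8 - (1/24)*sqrt(249), a' = 9/8 + (1/24)*sqrt(249). At the order-1 pole a set g(ξ) = (ξ - a)*(rational part) = [-ξ**2/13 + 19*ξ/14 + 17/14] / (ξ - a').
Simple pole: residue = g(a) at a = 9/8 - (1/24)*sqrt(249), which is 431/728 - (22805/181272)*sqrt(249).
The branch term is analytic at 9/8 + (1/24)*sqrt(249) and contributes nothing to the residue; only the rational part matters.
The factor ξ**2 - 9*ξ/4 + 5/6 splits as (ξ - a)(ξ - a') with a = 9/8 + (1/24)*sqrt(249), a' = 9/8 - (1/24)*sqrt(249). At the order-1 pole a set g(ξ) = (ξ - a)*(rational part) = [-ξ**2/13 + 19*ξ/14 + 17/14] / (ξ - a').
Simple pole: residue = g(a) at a = 9/8 + (1/24)*sqrt(249), which is 431/728 + (22805/181272)*sqrt(249).
List the singular points by increasing real part (a conjugate pair: the negative imaginary part first).

Radius of convergence at 0: 9/8 - (1/24)*sqrt(249).
At 9/8 - (1/24)*sqrt(249): a pole of order 1; residue 431/728 - (22805/181272)*sqrt(249).
At 10/7: an algebraic (square-root) branch point.
At 9/8 + (1/24)*sqrt(249): a pole of order 1; residue 431/728 + (22805/181272)*sqrt(249).
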